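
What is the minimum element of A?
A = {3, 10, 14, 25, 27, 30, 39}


Set A = {3, 10, 14, 25, 27, 30, 39}
Elements in ascending order: 3, 10, 14, 25, 27, 30, 39
The smallest element is 3.

3


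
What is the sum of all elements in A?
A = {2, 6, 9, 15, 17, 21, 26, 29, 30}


Set A = {2, 6, 9, 15, 17, 21, 26, 29, 30}
Sum = 2 + 6 + 9 + 15 + 17 + 21 + 26 + 29 + 30 = 155

155


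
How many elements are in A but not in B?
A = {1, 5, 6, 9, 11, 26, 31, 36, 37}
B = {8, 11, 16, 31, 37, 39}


Set A = {1, 5, 6, 9, 11, 26, 31, 36, 37}
Set B = {8, 11, 16, 31, 37, 39}
A \ B = {1, 5, 6, 9, 26, 36}
|A \ B| = 6

6


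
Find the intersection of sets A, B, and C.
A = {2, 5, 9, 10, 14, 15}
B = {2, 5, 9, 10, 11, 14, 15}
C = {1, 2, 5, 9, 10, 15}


Set A = {2, 5, 9, 10, 14, 15}
Set B = {2, 5, 9, 10, 11, 14, 15}
Set C = {1, 2, 5, 9, 10, 15}
First, A ∩ B = {2, 5, 9, 10, 14, 15}
Then, (A ∩ B) ∩ C = {2, 5, 9, 10, 15}

{2, 5, 9, 10, 15}


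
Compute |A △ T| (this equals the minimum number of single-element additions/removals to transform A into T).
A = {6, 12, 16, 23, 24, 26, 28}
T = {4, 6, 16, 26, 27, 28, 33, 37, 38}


Set A = {6, 12, 16, 23, 24, 26, 28}
Set T = {4, 6, 16, 26, 27, 28, 33, 37, 38}
Elements to remove from A (in A, not in T): {12, 23, 24} → 3 removals
Elements to add to A (in T, not in A): {4, 27, 33, 37, 38} → 5 additions
Total edits = 3 + 5 = 8

8


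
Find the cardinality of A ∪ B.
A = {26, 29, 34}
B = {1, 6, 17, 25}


Set A = {26, 29, 34}, |A| = 3
Set B = {1, 6, 17, 25}, |B| = 4
A ∩ B = {}, |A ∩ B| = 0
|A ∪ B| = |A| + |B| - |A ∩ B| = 3 + 4 - 0 = 7

7


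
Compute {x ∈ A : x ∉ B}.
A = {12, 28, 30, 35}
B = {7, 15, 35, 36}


Set A = {12, 28, 30, 35}
Set B = {7, 15, 35, 36}
Check each element of A against B:
12 ∉ B (include), 28 ∉ B (include), 30 ∉ B (include), 35 ∈ B
Elements of A not in B: {12, 28, 30}

{12, 28, 30}


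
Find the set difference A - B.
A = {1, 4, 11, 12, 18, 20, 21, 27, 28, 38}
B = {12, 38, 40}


Set A = {1, 4, 11, 12, 18, 20, 21, 27, 28, 38}
Set B = {12, 38, 40}
A \ B includes elements in A that are not in B.
Check each element of A:
1 (not in B, keep), 4 (not in B, keep), 11 (not in B, keep), 12 (in B, remove), 18 (not in B, keep), 20 (not in B, keep), 21 (not in B, keep), 27 (not in B, keep), 28 (not in B, keep), 38 (in B, remove)
A \ B = {1, 4, 11, 18, 20, 21, 27, 28}

{1, 4, 11, 18, 20, 21, 27, 28}


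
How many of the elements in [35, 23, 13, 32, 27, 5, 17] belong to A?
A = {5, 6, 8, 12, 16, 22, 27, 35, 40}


Set A = {5, 6, 8, 12, 16, 22, 27, 35, 40}
Candidates: [35, 23, 13, 32, 27, 5, 17]
Check each candidate:
35 ∈ A, 23 ∉ A, 13 ∉ A, 32 ∉ A, 27 ∈ A, 5 ∈ A, 17 ∉ A
Count of candidates in A: 3

3


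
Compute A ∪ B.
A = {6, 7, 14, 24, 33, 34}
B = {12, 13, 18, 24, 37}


Set A = {6, 7, 14, 24, 33, 34}
Set B = {12, 13, 18, 24, 37}
A ∪ B includes all elements in either set.
Elements from A: {6, 7, 14, 24, 33, 34}
Elements from B not already included: {12, 13, 18, 37}
A ∪ B = {6, 7, 12, 13, 14, 18, 24, 33, 34, 37}

{6, 7, 12, 13, 14, 18, 24, 33, 34, 37}


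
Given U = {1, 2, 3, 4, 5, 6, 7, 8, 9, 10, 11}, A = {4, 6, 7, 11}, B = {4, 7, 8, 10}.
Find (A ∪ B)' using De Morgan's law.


U = {1, 2, 3, 4, 5, 6, 7, 8, 9, 10, 11}
A = {4, 6, 7, 11}, B = {4, 7, 8, 10}
A ∪ B = {4, 6, 7, 8, 10, 11}
(A ∪ B)' = U \ (A ∪ B) = {1, 2, 3, 5, 9}
Verification via A' ∩ B': A' = {1, 2, 3, 5, 8, 9, 10}, B' = {1, 2, 3, 5, 6, 9, 11}
A' ∩ B' = {1, 2, 3, 5, 9} ✓

{1, 2, 3, 5, 9}


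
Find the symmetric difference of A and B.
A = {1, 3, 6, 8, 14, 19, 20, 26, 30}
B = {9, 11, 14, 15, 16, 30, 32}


Set A = {1, 3, 6, 8, 14, 19, 20, 26, 30}
Set B = {9, 11, 14, 15, 16, 30, 32}
A △ B = (A \ B) ∪ (B \ A)
Elements in A but not B: {1, 3, 6, 8, 19, 20, 26}
Elements in B but not A: {9, 11, 15, 16, 32}
A △ B = {1, 3, 6, 8, 9, 11, 15, 16, 19, 20, 26, 32}

{1, 3, 6, 8, 9, 11, 15, 16, 19, 20, 26, 32}


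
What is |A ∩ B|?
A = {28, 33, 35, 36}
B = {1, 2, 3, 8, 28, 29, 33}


Set A = {28, 33, 35, 36}
Set B = {1, 2, 3, 8, 28, 29, 33}
A ∩ B = {28, 33}
|A ∩ B| = 2

2


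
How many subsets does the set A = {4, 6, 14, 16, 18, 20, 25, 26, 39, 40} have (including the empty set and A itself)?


Set A = {4, 6, 14, 16, 18, 20, 25, 26, 39, 40}
|A| = 10
The power set P(A) contains all subsets of A.
|P(A)| = 2^|A| = 2^10 = 1024

1024


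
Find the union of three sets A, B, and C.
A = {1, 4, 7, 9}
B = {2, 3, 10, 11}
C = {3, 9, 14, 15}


Set A = {1, 4, 7, 9}
Set B = {2, 3, 10, 11}
Set C = {3, 9, 14, 15}
First, A ∪ B = {1, 2, 3, 4, 7, 9, 10, 11}
Then, (A ∪ B) ∪ C = {1, 2, 3, 4, 7, 9, 10, 11, 14, 15}

{1, 2, 3, 4, 7, 9, 10, 11, 14, 15}


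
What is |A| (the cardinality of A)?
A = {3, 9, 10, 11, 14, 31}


Set A = {3, 9, 10, 11, 14, 31}
Listing elements: 3, 9, 10, 11, 14, 31
Counting: 6 elements
|A| = 6

6


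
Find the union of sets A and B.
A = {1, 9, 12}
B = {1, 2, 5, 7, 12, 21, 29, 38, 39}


Set A = {1, 9, 12}
Set B = {1, 2, 5, 7, 12, 21, 29, 38, 39}
A ∪ B includes all elements in either set.
Elements from A: {1, 9, 12}
Elements from B not already included: {2, 5, 7, 21, 29, 38, 39}
A ∪ B = {1, 2, 5, 7, 9, 12, 21, 29, 38, 39}

{1, 2, 5, 7, 9, 12, 21, 29, 38, 39}


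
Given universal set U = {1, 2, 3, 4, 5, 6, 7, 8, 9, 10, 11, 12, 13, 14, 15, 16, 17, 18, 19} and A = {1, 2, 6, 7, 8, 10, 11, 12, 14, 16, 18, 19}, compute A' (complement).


Universal set U = {1, 2, 3, 4, 5, 6, 7, 8, 9, 10, 11, 12, 13, 14, 15, 16, 17, 18, 19}
Set A = {1, 2, 6, 7, 8, 10, 11, 12, 14, 16, 18, 19}
A' = U \ A = elements in U but not in A
Checking each element of U:
1 (in A, exclude), 2 (in A, exclude), 3 (not in A, include), 4 (not in A, include), 5 (not in A, include), 6 (in A, exclude), 7 (in A, exclude), 8 (in A, exclude), 9 (not in A, include), 10 (in A, exclude), 11 (in A, exclude), 12 (in A, exclude), 13 (not in A, include), 14 (in A, exclude), 15 (not in A, include), 16 (in A, exclude), 17 (not in A, include), 18 (in A, exclude), 19 (in A, exclude)
A' = {3, 4, 5, 9, 13, 15, 17}

{3, 4, 5, 9, 13, 15, 17}


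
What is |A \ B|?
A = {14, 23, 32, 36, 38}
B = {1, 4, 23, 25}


Set A = {14, 23, 32, 36, 38}
Set B = {1, 4, 23, 25}
A \ B = {14, 32, 36, 38}
|A \ B| = 4

4


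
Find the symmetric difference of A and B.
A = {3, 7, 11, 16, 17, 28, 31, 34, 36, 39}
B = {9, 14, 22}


Set A = {3, 7, 11, 16, 17, 28, 31, 34, 36, 39}
Set B = {9, 14, 22}
A △ B = (A \ B) ∪ (B \ A)
Elements in A but not B: {3, 7, 11, 16, 17, 28, 31, 34, 36, 39}
Elements in B but not A: {9, 14, 22}
A △ B = {3, 7, 9, 11, 14, 16, 17, 22, 28, 31, 34, 36, 39}

{3, 7, 9, 11, 14, 16, 17, 22, 28, 31, 34, 36, 39}


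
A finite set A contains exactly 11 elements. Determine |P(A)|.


The set has 11 elements.
The power set contains all possible subsets.
|P(A)| = 2^|A| = 2^11 = 2048

2048


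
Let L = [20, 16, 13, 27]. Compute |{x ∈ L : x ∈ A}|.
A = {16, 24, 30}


Set A = {16, 24, 30}
Candidates: [20, 16, 13, 27]
Check each candidate:
20 ∉ A, 16 ∈ A, 13 ∉ A, 27 ∉ A
Count of candidates in A: 1

1


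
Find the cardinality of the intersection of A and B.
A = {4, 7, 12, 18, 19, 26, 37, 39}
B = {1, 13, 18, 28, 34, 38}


Set A = {4, 7, 12, 18, 19, 26, 37, 39}
Set B = {1, 13, 18, 28, 34, 38}
A ∩ B = {18}
|A ∩ B| = 1

1


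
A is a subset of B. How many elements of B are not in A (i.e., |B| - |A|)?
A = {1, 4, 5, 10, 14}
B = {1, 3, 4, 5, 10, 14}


Set A = {1, 4, 5, 10, 14}, |A| = 5
Set B = {1, 3, 4, 5, 10, 14}, |B| = 6
Since A ⊆ B: B \ A = {3}
|B| - |A| = 6 - 5 = 1

1


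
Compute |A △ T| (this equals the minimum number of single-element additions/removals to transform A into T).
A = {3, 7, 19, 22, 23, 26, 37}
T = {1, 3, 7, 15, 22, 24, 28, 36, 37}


Set A = {3, 7, 19, 22, 23, 26, 37}
Set T = {1, 3, 7, 15, 22, 24, 28, 36, 37}
Elements to remove from A (in A, not in T): {19, 23, 26} → 3 removals
Elements to add to A (in T, not in A): {1, 15, 24, 28, 36} → 5 additions
Total edits = 3 + 5 = 8

8


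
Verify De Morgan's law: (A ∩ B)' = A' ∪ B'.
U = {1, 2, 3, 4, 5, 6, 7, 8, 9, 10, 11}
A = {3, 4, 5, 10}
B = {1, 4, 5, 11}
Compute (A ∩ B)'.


U = {1, 2, 3, 4, 5, 6, 7, 8, 9, 10, 11}
A = {3, 4, 5, 10}, B = {1, 4, 5, 11}
A ∩ B = {4, 5}
(A ∩ B)' = U \ (A ∩ B) = {1, 2, 3, 6, 7, 8, 9, 10, 11}
Verification via A' ∪ B': A' = {1, 2, 6, 7, 8, 9, 11}, B' = {2, 3, 6, 7, 8, 9, 10}
A' ∪ B' = {1, 2, 3, 6, 7, 8, 9, 10, 11} ✓

{1, 2, 3, 6, 7, 8, 9, 10, 11}


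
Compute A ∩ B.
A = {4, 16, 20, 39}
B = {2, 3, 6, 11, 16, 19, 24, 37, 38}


Set A = {4, 16, 20, 39}
Set B = {2, 3, 6, 11, 16, 19, 24, 37, 38}
A ∩ B includes only elements in both sets.
Check each element of A against B:
4 ✗, 16 ✓, 20 ✗, 39 ✗
A ∩ B = {16}

{16}


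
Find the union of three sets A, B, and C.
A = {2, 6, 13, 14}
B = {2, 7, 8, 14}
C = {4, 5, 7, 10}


Set A = {2, 6, 13, 14}
Set B = {2, 7, 8, 14}
Set C = {4, 5, 7, 10}
First, A ∪ B = {2, 6, 7, 8, 13, 14}
Then, (A ∪ B) ∪ C = {2, 4, 5, 6, 7, 8, 10, 13, 14}

{2, 4, 5, 6, 7, 8, 10, 13, 14}


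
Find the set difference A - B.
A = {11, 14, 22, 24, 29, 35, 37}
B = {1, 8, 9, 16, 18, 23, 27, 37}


Set A = {11, 14, 22, 24, 29, 35, 37}
Set B = {1, 8, 9, 16, 18, 23, 27, 37}
A \ B includes elements in A that are not in B.
Check each element of A:
11 (not in B, keep), 14 (not in B, keep), 22 (not in B, keep), 24 (not in B, keep), 29 (not in B, keep), 35 (not in B, keep), 37 (in B, remove)
A \ B = {11, 14, 22, 24, 29, 35}

{11, 14, 22, 24, 29, 35}


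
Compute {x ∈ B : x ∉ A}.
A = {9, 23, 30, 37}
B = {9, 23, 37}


Set A = {9, 23, 30, 37}
Set B = {9, 23, 37}
Check each element of B against A:
9 ∈ A, 23 ∈ A, 37 ∈ A
Elements of B not in A: {}

{}


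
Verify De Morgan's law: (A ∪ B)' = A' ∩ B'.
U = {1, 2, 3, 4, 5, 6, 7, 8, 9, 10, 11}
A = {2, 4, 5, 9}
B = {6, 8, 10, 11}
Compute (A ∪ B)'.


U = {1, 2, 3, 4, 5, 6, 7, 8, 9, 10, 11}
A = {2, 4, 5, 9}, B = {6, 8, 10, 11}
A ∪ B = {2, 4, 5, 6, 8, 9, 10, 11}
(A ∪ B)' = U \ (A ∪ B) = {1, 3, 7}
Verification via A' ∩ B': A' = {1, 3, 6, 7, 8, 10, 11}, B' = {1, 2, 3, 4, 5, 7, 9}
A' ∩ B' = {1, 3, 7} ✓

{1, 3, 7}


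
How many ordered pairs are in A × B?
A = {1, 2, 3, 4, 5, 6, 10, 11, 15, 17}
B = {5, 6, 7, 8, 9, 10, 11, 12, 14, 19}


Set A = {1, 2, 3, 4, 5, 6, 10, 11, 15, 17} has 10 elements.
Set B = {5, 6, 7, 8, 9, 10, 11, 12, 14, 19} has 10 elements.
|A × B| = |A| × |B| = 10 × 10 = 100

100


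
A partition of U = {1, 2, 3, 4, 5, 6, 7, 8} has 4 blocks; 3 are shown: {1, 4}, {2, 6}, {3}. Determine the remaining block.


U = {1, 2, 3, 4, 5, 6, 7, 8}
Shown blocks: {1, 4}, {2, 6}, {3}
A partition's blocks are pairwise disjoint and cover U, so the missing block = U \ (union of shown blocks).
Union of shown blocks: {1, 2, 3, 4, 6}
Missing block = U \ (union) = {5, 7, 8}

{5, 7, 8}


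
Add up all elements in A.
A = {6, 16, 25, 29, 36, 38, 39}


Set A = {6, 16, 25, 29, 36, 38, 39}
Sum = 6 + 16 + 25 + 29 + 36 + 38 + 39 = 189

189


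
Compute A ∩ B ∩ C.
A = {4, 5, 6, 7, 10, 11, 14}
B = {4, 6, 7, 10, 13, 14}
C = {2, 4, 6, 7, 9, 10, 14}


Set A = {4, 5, 6, 7, 10, 11, 14}
Set B = {4, 6, 7, 10, 13, 14}
Set C = {2, 4, 6, 7, 9, 10, 14}
First, A ∩ B = {4, 6, 7, 10, 14}
Then, (A ∩ B) ∩ C = {4, 6, 7, 10, 14}

{4, 6, 7, 10, 14}


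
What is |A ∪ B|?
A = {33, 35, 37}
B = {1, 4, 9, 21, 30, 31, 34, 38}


Set A = {33, 35, 37}, |A| = 3
Set B = {1, 4, 9, 21, 30, 31, 34, 38}, |B| = 8
A ∩ B = {}, |A ∩ B| = 0
|A ∪ B| = |A| + |B| - |A ∩ B| = 3 + 8 - 0 = 11

11


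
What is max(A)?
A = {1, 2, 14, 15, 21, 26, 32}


Set A = {1, 2, 14, 15, 21, 26, 32}
Elements in ascending order: 1, 2, 14, 15, 21, 26, 32
The largest element is 32.

32


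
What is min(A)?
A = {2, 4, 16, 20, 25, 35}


Set A = {2, 4, 16, 20, 25, 35}
Elements in ascending order: 2, 4, 16, 20, 25, 35
The smallest element is 2.

2


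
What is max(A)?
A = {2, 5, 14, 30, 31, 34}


Set A = {2, 5, 14, 30, 31, 34}
Elements in ascending order: 2, 5, 14, 30, 31, 34
The largest element is 34.

34


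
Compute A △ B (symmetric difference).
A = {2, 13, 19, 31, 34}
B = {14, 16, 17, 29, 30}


Set A = {2, 13, 19, 31, 34}
Set B = {14, 16, 17, 29, 30}
A △ B = (A \ B) ∪ (B \ A)
Elements in A but not B: {2, 13, 19, 31, 34}
Elements in B but not A: {14, 16, 17, 29, 30}
A △ B = {2, 13, 14, 16, 17, 19, 29, 30, 31, 34}

{2, 13, 14, 16, 17, 19, 29, 30, 31, 34}


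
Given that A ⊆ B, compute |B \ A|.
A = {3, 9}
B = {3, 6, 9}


Set A = {3, 9}, |A| = 2
Set B = {3, 6, 9}, |B| = 3
Since A ⊆ B: B \ A = {6}
|B| - |A| = 3 - 2 = 1

1


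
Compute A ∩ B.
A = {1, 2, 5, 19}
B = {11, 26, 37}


Set A = {1, 2, 5, 19}
Set B = {11, 26, 37}
A ∩ B includes only elements in both sets.
Check each element of A against B:
1 ✗, 2 ✗, 5 ✗, 19 ✗
A ∩ B = {}

{}


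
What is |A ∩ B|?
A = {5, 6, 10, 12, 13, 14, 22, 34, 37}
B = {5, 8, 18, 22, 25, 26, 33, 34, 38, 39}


Set A = {5, 6, 10, 12, 13, 14, 22, 34, 37}
Set B = {5, 8, 18, 22, 25, 26, 33, 34, 38, 39}
A ∩ B = {5, 22, 34}
|A ∩ B| = 3

3


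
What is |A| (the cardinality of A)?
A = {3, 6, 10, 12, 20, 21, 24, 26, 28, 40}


Set A = {3, 6, 10, 12, 20, 21, 24, 26, 28, 40}
Listing elements: 3, 6, 10, 12, 20, 21, 24, 26, 28, 40
Counting: 10 elements
|A| = 10

10


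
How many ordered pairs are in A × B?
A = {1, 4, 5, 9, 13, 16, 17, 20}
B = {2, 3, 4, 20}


Set A = {1, 4, 5, 9, 13, 16, 17, 20} has 8 elements.
Set B = {2, 3, 4, 20} has 4 elements.
|A × B| = |A| × |B| = 8 × 4 = 32

32


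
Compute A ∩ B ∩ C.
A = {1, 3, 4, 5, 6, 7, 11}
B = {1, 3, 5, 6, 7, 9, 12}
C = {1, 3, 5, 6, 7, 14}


Set A = {1, 3, 4, 5, 6, 7, 11}
Set B = {1, 3, 5, 6, 7, 9, 12}
Set C = {1, 3, 5, 6, 7, 14}
First, A ∩ B = {1, 3, 5, 6, 7}
Then, (A ∩ B) ∩ C = {1, 3, 5, 6, 7}

{1, 3, 5, 6, 7}


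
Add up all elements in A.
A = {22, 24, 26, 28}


Set A = {22, 24, 26, 28}
Sum = 22 + 24 + 26 + 28 = 100

100


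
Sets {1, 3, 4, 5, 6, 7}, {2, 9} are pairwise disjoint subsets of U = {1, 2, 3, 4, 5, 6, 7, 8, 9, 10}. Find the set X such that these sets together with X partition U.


U = {1, 2, 3, 4, 5, 6, 7, 8, 9, 10}
Shown blocks: {1, 3, 4, 5, 6, 7}, {2, 9}
A partition's blocks are pairwise disjoint and cover U, so the missing block = U \ (union of shown blocks).
Union of shown blocks: {1, 2, 3, 4, 5, 6, 7, 9}
Missing block = U \ (union) = {8, 10}

{8, 10}


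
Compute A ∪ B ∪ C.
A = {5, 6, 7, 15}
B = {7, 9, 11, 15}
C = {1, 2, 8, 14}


Set A = {5, 6, 7, 15}
Set B = {7, 9, 11, 15}
Set C = {1, 2, 8, 14}
First, A ∪ B = {5, 6, 7, 9, 11, 15}
Then, (A ∪ B) ∪ C = {1, 2, 5, 6, 7, 8, 9, 11, 14, 15}

{1, 2, 5, 6, 7, 8, 9, 11, 14, 15}


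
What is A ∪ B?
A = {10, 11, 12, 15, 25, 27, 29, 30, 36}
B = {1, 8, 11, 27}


Set A = {10, 11, 12, 15, 25, 27, 29, 30, 36}
Set B = {1, 8, 11, 27}
A ∪ B includes all elements in either set.
Elements from A: {10, 11, 12, 15, 25, 27, 29, 30, 36}
Elements from B not already included: {1, 8}
A ∪ B = {1, 8, 10, 11, 12, 15, 25, 27, 29, 30, 36}

{1, 8, 10, 11, 12, 15, 25, 27, 29, 30, 36}


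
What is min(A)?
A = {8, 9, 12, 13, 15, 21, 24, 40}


Set A = {8, 9, 12, 13, 15, 21, 24, 40}
Elements in ascending order: 8, 9, 12, 13, 15, 21, 24, 40
The smallest element is 8.

8


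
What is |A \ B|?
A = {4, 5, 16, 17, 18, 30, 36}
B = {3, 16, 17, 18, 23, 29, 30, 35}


Set A = {4, 5, 16, 17, 18, 30, 36}
Set B = {3, 16, 17, 18, 23, 29, 30, 35}
A \ B = {4, 5, 36}
|A \ B| = 3

3


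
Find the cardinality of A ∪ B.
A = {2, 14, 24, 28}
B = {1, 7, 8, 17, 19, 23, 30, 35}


Set A = {2, 14, 24, 28}, |A| = 4
Set B = {1, 7, 8, 17, 19, 23, 30, 35}, |B| = 8
A ∩ B = {}, |A ∩ B| = 0
|A ∪ B| = |A| + |B| - |A ∩ B| = 4 + 8 - 0 = 12

12


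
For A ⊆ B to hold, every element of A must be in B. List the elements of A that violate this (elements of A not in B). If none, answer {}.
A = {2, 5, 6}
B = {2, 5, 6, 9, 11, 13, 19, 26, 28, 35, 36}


Set A = {2, 5, 6}
Set B = {2, 5, 6, 9, 11, 13, 19, 26, 28, 35, 36}
Check each element of A against B:
2 ∈ B, 5 ∈ B, 6 ∈ B
Elements of A not in B: {}

{}


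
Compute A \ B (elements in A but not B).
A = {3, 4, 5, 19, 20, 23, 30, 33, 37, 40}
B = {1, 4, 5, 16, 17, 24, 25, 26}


Set A = {3, 4, 5, 19, 20, 23, 30, 33, 37, 40}
Set B = {1, 4, 5, 16, 17, 24, 25, 26}
A \ B includes elements in A that are not in B.
Check each element of A:
3 (not in B, keep), 4 (in B, remove), 5 (in B, remove), 19 (not in B, keep), 20 (not in B, keep), 23 (not in B, keep), 30 (not in B, keep), 33 (not in B, keep), 37 (not in B, keep), 40 (not in B, keep)
A \ B = {3, 19, 20, 23, 30, 33, 37, 40}

{3, 19, 20, 23, 30, 33, 37, 40}


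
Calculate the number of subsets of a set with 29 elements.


The set has 29 elements.
The power set contains all possible subsets.
|P(A)| = 2^|A| = 2^29 = 536870912

536870912


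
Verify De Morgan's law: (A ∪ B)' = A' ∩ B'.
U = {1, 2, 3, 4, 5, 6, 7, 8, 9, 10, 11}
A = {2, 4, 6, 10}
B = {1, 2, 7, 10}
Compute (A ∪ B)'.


U = {1, 2, 3, 4, 5, 6, 7, 8, 9, 10, 11}
A = {2, 4, 6, 10}, B = {1, 2, 7, 10}
A ∪ B = {1, 2, 4, 6, 7, 10}
(A ∪ B)' = U \ (A ∪ B) = {3, 5, 8, 9, 11}
Verification via A' ∩ B': A' = {1, 3, 5, 7, 8, 9, 11}, B' = {3, 4, 5, 6, 8, 9, 11}
A' ∩ B' = {3, 5, 8, 9, 11} ✓

{3, 5, 8, 9, 11}


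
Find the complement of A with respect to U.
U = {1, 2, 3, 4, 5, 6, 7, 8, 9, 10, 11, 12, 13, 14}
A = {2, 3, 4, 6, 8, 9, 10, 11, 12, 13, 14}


Universal set U = {1, 2, 3, 4, 5, 6, 7, 8, 9, 10, 11, 12, 13, 14}
Set A = {2, 3, 4, 6, 8, 9, 10, 11, 12, 13, 14}
A' = U \ A = elements in U but not in A
Checking each element of U:
1 (not in A, include), 2 (in A, exclude), 3 (in A, exclude), 4 (in A, exclude), 5 (not in A, include), 6 (in A, exclude), 7 (not in A, include), 8 (in A, exclude), 9 (in A, exclude), 10 (in A, exclude), 11 (in A, exclude), 12 (in A, exclude), 13 (in A, exclude), 14 (in A, exclude)
A' = {1, 5, 7}

{1, 5, 7}


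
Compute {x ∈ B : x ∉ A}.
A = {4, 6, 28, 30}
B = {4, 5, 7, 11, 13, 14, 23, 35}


Set A = {4, 6, 28, 30}
Set B = {4, 5, 7, 11, 13, 14, 23, 35}
Check each element of B against A:
4 ∈ A, 5 ∉ A (include), 7 ∉ A (include), 11 ∉ A (include), 13 ∉ A (include), 14 ∉ A (include), 23 ∉ A (include), 35 ∉ A (include)
Elements of B not in A: {5, 7, 11, 13, 14, 23, 35}

{5, 7, 11, 13, 14, 23, 35}


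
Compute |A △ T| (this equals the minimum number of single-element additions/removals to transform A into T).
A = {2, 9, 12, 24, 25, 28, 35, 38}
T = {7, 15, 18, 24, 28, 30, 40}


Set A = {2, 9, 12, 24, 25, 28, 35, 38}
Set T = {7, 15, 18, 24, 28, 30, 40}
Elements to remove from A (in A, not in T): {2, 9, 12, 25, 35, 38} → 6 removals
Elements to add to A (in T, not in A): {7, 15, 18, 30, 40} → 5 additions
Total edits = 6 + 5 = 11

11


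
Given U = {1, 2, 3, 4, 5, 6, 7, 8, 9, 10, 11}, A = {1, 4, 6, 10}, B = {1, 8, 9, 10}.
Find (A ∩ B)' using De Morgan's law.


U = {1, 2, 3, 4, 5, 6, 7, 8, 9, 10, 11}
A = {1, 4, 6, 10}, B = {1, 8, 9, 10}
A ∩ B = {1, 10}
(A ∩ B)' = U \ (A ∩ B) = {2, 3, 4, 5, 6, 7, 8, 9, 11}
Verification via A' ∪ B': A' = {2, 3, 5, 7, 8, 9, 11}, B' = {2, 3, 4, 5, 6, 7, 11}
A' ∪ B' = {2, 3, 4, 5, 6, 7, 8, 9, 11} ✓

{2, 3, 4, 5, 6, 7, 8, 9, 11}


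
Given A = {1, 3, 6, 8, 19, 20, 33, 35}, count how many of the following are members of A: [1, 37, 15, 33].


Set A = {1, 3, 6, 8, 19, 20, 33, 35}
Candidates: [1, 37, 15, 33]
Check each candidate:
1 ∈ A, 37 ∉ A, 15 ∉ A, 33 ∈ A
Count of candidates in A: 2

2


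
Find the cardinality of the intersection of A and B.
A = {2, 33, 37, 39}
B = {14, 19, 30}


Set A = {2, 33, 37, 39}
Set B = {14, 19, 30}
A ∩ B = {}
|A ∩ B| = 0

0


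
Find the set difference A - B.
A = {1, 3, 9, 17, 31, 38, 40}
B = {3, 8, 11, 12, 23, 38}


Set A = {1, 3, 9, 17, 31, 38, 40}
Set B = {3, 8, 11, 12, 23, 38}
A \ B includes elements in A that are not in B.
Check each element of A:
1 (not in B, keep), 3 (in B, remove), 9 (not in B, keep), 17 (not in B, keep), 31 (not in B, keep), 38 (in B, remove), 40 (not in B, keep)
A \ B = {1, 9, 17, 31, 40}

{1, 9, 17, 31, 40}


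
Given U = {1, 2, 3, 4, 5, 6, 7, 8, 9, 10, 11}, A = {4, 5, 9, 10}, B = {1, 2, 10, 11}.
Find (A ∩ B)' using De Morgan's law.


U = {1, 2, 3, 4, 5, 6, 7, 8, 9, 10, 11}
A = {4, 5, 9, 10}, B = {1, 2, 10, 11}
A ∩ B = {10}
(A ∩ B)' = U \ (A ∩ B) = {1, 2, 3, 4, 5, 6, 7, 8, 9, 11}
Verification via A' ∪ B': A' = {1, 2, 3, 6, 7, 8, 11}, B' = {3, 4, 5, 6, 7, 8, 9}
A' ∪ B' = {1, 2, 3, 4, 5, 6, 7, 8, 9, 11} ✓

{1, 2, 3, 4, 5, 6, 7, 8, 9, 11}


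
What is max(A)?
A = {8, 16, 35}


Set A = {8, 16, 35}
Elements in ascending order: 8, 16, 35
The largest element is 35.

35


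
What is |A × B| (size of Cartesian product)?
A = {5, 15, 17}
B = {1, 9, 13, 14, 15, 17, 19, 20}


Set A = {5, 15, 17} has 3 elements.
Set B = {1, 9, 13, 14, 15, 17, 19, 20} has 8 elements.
|A × B| = |A| × |B| = 3 × 8 = 24

24


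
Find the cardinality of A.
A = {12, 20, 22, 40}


Set A = {12, 20, 22, 40}
Listing elements: 12, 20, 22, 40
Counting: 4 elements
|A| = 4

4


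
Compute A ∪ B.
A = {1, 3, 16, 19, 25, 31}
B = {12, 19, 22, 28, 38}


Set A = {1, 3, 16, 19, 25, 31}
Set B = {12, 19, 22, 28, 38}
A ∪ B includes all elements in either set.
Elements from A: {1, 3, 16, 19, 25, 31}
Elements from B not already included: {12, 22, 28, 38}
A ∪ B = {1, 3, 12, 16, 19, 22, 25, 28, 31, 38}

{1, 3, 12, 16, 19, 22, 25, 28, 31, 38}


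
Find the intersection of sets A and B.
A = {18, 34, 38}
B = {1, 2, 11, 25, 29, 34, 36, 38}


Set A = {18, 34, 38}
Set B = {1, 2, 11, 25, 29, 34, 36, 38}
A ∩ B includes only elements in both sets.
Check each element of A against B:
18 ✗, 34 ✓, 38 ✓
A ∩ B = {34, 38}

{34, 38}


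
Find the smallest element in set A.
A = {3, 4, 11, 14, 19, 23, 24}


Set A = {3, 4, 11, 14, 19, 23, 24}
Elements in ascending order: 3, 4, 11, 14, 19, 23, 24
The smallest element is 3.

3


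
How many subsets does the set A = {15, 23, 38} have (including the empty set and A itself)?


Set A = {15, 23, 38}
|A| = 3
The power set P(A) contains all subsets of A.
|P(A)| = 2^|A| = 2^3 = 8

8


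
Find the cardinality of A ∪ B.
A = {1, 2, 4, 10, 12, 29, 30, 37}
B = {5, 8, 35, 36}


Set A = {1, 2, 4, 10, 12, 29, 30, 37}, |A| = 8
Set B = {5, 8, 35, 36}, |B| = 4
A ∩ B = {}, |A ∩ B| = 0
|A ∪ B| = |A| + |B| - |A ∩ B| = 8 + 4 - 0 = 12

12


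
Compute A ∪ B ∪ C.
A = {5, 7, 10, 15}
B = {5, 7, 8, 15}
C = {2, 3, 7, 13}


Set A = {5, 7, 10, 15}
Set B = {5, 7, 8, 15}
Set C = {2, 3, 7, 13}
First, A ∪ B = {5, 7, 8, 10, 15}
Then, (A ∪ B) ∪ C = {2, 3, 5, 7, 8, 10, 13, 15}

{2, 3, 5, 7, 8, 10, 13, 15}


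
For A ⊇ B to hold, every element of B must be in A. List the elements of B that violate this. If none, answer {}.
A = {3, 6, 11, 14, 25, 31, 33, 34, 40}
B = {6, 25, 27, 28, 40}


Set A = {3, 6, 11, 14, 25, 31, 33, 34, 40}
Set B = {6, 25, 27, 28, 40}
Check each element of B against A:
6 ∈ A, 25 ∈ A, 27 ∉ A (include), 28 ∉ A (include), 40 ∈ A
Elements of B not in A: {27, 28}

{27, 28}


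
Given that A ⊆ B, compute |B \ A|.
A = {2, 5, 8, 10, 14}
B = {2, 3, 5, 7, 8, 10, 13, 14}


Set A = {2, 5, 8, 10, 14}, |A| = 5
Set B = {2, 3, 5, 7, 8, 10, 13, 14}, |B| = 8
Since A ⊆ B: B \ A = {3, 7, 13}
|B| - |A| = 8 - 5 = 3

3


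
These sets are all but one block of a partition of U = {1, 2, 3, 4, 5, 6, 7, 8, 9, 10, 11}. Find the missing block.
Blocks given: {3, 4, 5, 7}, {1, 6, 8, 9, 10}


U = {1, 2, 3, 4, 5, 6, 7, 8, 9, 10, 11}
Shown blocks: {3, 4, 5, 7}, {1, 6, 8, 9, 10}
A partition's blocks are pairwise disjoint and cover U, so the missing block = U \ (union of shown blocks).
Union of shown blocks: {1, 3, 4, 5, 6, 7, 8, 9, 10}
Missing block = U \ (union) = {2, 11}

{2, 11}


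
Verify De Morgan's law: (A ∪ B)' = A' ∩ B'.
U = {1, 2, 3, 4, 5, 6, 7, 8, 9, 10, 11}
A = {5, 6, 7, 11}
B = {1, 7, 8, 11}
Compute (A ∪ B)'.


U = {1, 2, 3, 4, 5, 6, 7, 8, 9, 10, 11}
A = {5, 6, 7, 11}, B = {1, 7, 8, 11}
A ∪ B = {1, 5, 6, 7, 8, 11}
(A ∪ B)' = U \ (A ∪ B) = {2, 3, 4, 9, 10}
Verification via A' ∩ B': A' = {1, 2, 3, 4, 8, 9, 10}, B' = {2, 3, 4, 5, 6, 9, 10}
A' ∩ B' = {2, 3, 4, 9, 10} ✓

{2, 3, 4, 9, 10}


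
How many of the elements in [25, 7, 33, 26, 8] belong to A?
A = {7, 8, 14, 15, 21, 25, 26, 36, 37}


Set A = {7, 8, 14, 15, 21, 25, 26, 36, 37}
Candidates: [25, 7, 33, 26, 8]
Check each candidate:
25 ∈ A, 7 ∈ A, 33 ∉ A, 26 ∈ A, 8 ∈ A
Count of candidates in A: 4

4


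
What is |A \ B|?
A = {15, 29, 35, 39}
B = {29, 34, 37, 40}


Set A = {15, 29, 35, 39}
Set B = {29, 34, 37, 40}
A \ B = {15, 35, 39}
|A \ B| = 3

3


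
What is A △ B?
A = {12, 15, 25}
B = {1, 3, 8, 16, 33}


Set A = {12, 15, 25}
Set B = {1, 3, 8, 16, 33}
A △ B = (A \ B) ∪ (B \ A)
Elements in A but not B: {12, 15, 25}
Elements in B but not A: {1, 3, 8, 16, 33}
A △ B = {1, 3, 8, 12, 15, 16, 25, 33}

{1, 3, 8, 12, 15, 16, 25, 33}


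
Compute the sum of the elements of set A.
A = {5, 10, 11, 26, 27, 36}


Set A = {5, 10, 11, 26, 27, 36}
Sum = 5 + 10 + 11 + 26 + 27 + 36 = 115

115


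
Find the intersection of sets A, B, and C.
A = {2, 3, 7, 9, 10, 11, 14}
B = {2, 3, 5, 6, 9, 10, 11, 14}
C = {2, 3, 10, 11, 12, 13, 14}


Set A = {2, 3, 7, 9, 10, 11, 14}
Set B = {2, 3, 5, 6, 9, 10, 11, 14}
Set C = {2, 3, 10, 11, 12, 13, 14}
First, A ∩ B = {2, 3, 9, 10, 11, 14}
Then, (A ∩ B) ∩ C = {2, 3, 10, 11, 14}

{2, 3, 10, 11, 14}


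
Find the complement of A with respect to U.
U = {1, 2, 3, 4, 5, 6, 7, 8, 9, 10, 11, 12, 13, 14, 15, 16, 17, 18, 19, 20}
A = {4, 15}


Universal set U = {1, 2, 3, 4, 5, 6, 7, 8, 9, 10, 11, 12, 13, 14, 15, 16, 17, 18, 19, 20}
Set A = {4, 15}
A' = U \ A = elements in U but not in A
Checking each element of U:
1 (not in A, include), 2 (not in A, include), 3 (not in A, include), 4 (in A, exclude), 5 (not in A, include), 6 (not in A, include), 7 (not in A, include), 8 (not in A, include), 9 (not in A, include), 10 (not in A, include), 11 (not in A, include), 12 (not in A, include), 13 (not in A, include), 14 (not in A, include), 15 (in A, exclude), 16 (not in A, include), 17 (not in A, include), 18 (not in A, include), 19 (not in A, include), 20 (not in A, include)
A' = {1, 2, 3, 5, 6, 7, 8, 9, 10, 11, 12, 13, 14, 16, 17, 18, 19, 20}

{1, 2, 3, 5, 6, 7, 8, 9, 10, 11, 12, 13, 14, 16, 17, 18, 19, 20}


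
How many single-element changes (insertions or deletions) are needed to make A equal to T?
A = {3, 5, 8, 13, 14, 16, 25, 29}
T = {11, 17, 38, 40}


Set A = {3, 5, 8, 13, 14, 16, 25, 29}
Set T = {11, 17, 38, 40}
Elements to remove from A (in A, not in T): {3, 5, 8, 13, 14, 16, 25, 29} → 8 removals
Elements to add to A (in T, not in A): {11, 17, 38, 40} → 4 additions
Total edits = 8 + 4 = 12

12


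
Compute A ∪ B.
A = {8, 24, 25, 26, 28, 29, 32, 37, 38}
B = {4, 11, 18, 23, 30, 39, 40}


Set A = {8, 24, 25, 26, 28, 29, 32, 37, 38}
Set B = {4, 11, 18, 23, 30, 39, 40}
A ∪ B includes all elements in either set.
Elements from A: {8, 24, 25, 26, 28, 29, 32, 37, 38}
Elements from B not already included: {4, 11, 18, 23, 30, 39, 40}
A ∪ B = {4, 8, 11, 18, 23, 24, 25, 26, 28, 29, 30, 32, 37, 38, 39, 40}

{4, 8, 11, 18, 23, 24, 25, 26, 28, 29, 30, 32, 37, 38, 39, 40}


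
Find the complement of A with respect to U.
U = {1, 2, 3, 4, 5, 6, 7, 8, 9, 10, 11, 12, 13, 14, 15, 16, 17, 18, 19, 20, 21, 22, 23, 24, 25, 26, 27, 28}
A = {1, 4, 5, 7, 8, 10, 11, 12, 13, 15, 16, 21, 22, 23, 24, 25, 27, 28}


Universal set U = {1, 2, 3, 4, 5, 6, 7, 8, 9, 10, 11, 12, 13, 14, 15, 16, 17, 18, 19, 20, 21, 22, 23, 24, 25, 26, 27, 28}
Set A = {1, 4, 5, 7, 8, 10, 11, 12, 13, 15, 16, 21, 22, 23, 24, 25, 27, 28}
A' = U \ A = elements in U but not in A
Checking each element of U:
1 (in A, exclude), 2 (not in A, include), 3 (not in A, include), 4 (in A, exclude), 5 (in A, exclude), 6 (not in A, include), 7 (in A, exclude), 8 (in A, exclude), 9 (not in A, include), 10 (in A, exclude), 11 (in A, exclude), 12 (in A, exclude), 13 (in A, exclude), 14 (not in A, include), 15 (in A, exclude), 16 (in A, exclude), 17 (not in A, include), 18 (not in A, include), 19 (not in A, include), 20 (not in A, include), 21 (in A, exclude), 22 (in A, exclude), 23 (in A, exclude), 24 (in A, exclude), 25 (in A, exclude), 26 (not in A, include), 27 (in A, exclude), 28 (in A, exclude)
A' = {2, 3, 6, 9, 14, 17, 18, 19, 20, 26}

{2, 3, 6, 9, 14, 17, 18, 19, 20, 26}


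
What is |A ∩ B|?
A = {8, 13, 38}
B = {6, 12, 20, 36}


Set A = {8, 13, 38}
Set B = {6, 12, 20, 36}
A ∩ B = {}
|A ∩ B| = 0

0


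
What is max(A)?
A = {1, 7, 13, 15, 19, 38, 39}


Set A = {1, 7, 13, 15, 19, 38, 39}
Elements in ascending order: 1, 7, 13, 15, 19, 38, 39
The largest element is 39.

39


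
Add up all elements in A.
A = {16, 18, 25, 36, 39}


Set A = {16, 18, 25, 36, 39}
Sum = 16 + 18 + 25 + 36 + 39 = 134

134


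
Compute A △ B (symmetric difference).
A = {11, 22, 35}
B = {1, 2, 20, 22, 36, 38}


Set A = {11, 22, 35}
Set B = {1, 2, 20, 22, 36, 38}
A △ B = (A \ B) ∪ (B \ A)
Elements in A but not B: {11, 35}
Elements in B but not A: {1, 2, 20, 36, 38}
A △ B = {1, 2, 11, 20, 35, 36, 38}

{1, 2, 11, 20, 35, 36, 38}


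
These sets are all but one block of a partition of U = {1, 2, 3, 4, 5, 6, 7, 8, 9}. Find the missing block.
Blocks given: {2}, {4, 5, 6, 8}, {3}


U = {1, 2, 3, 4, 5, 6, 7, 8, 9}
Shown blocks: {2}, {4, 5, 6, 8}, {3}
A partition's blocks are pairwise disjoint and cover U, so the missing block = U \ (union of shown blocks).
Union of shown blocks: {2, 3, 4, 5, 6, 8}
Missing block = U \ (union) = {1, 7, 9}

{1, 7, 9}


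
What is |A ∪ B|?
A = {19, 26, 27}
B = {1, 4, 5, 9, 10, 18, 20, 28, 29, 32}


Set A = {19, 26, 27}, |A| = 3
Set B = {1, 4, 5, 9, 10, 18, 20, 28, 29, 32}, |B| = 10
A ∩ B = {}, |A ∩ B| = 0
|A ∪ B| = |A| + |B| - |A ∩ B| = 3 + 10 - 0 = 13

13


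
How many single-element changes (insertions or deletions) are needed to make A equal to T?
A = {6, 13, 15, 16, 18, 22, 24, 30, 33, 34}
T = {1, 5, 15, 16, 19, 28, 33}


Set A = {6, 13, 15, 16, 18, 22, 24, 30, 33, 34}
Set T = {1, 5, 15, 16, 19, 28, 33}
Elements to remove from A (in A, not in T): {6, 13, 18, 22, 24, 30, 34} → 7 removals
Elements to add to A (in T, not in A): {1, 5, 19, 28} → 4 additions
Total edits = 7 + 4 = 11

11


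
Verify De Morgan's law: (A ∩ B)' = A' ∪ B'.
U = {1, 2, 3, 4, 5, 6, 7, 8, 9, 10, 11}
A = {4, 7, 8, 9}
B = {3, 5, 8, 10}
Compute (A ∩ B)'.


U = {1, 2, 3, 4, 5, 6, 7, 8, 9, 10, 11}
A = {4, 7, 8, 9}, B = {3, 5, 8, 10}
A ∩ B = {8}
(A ∩ B)' = U \ (A ∩ B) = {1, 2, 3, 4, 5, 6, 7, 9, 10, 11}
Verification via A' ∪ B': A' = {1, 2, 3, 5, 6, 10, 11}, B' = {1, 2, 4, 6, 7, 9, 11}
A' ∪ B' = {1, 2, 3, 4, 5, 6, 7, 9, 10, 11} ✓

{1, 2, 3, 4, 5, 6, 7, 9, 10, 11}


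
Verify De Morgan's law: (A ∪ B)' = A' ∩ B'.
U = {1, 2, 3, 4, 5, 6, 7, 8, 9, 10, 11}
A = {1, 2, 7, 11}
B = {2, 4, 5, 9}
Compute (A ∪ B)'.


U = {1, 2, 3, 4, 5, 6, 7, 8, 9, 10, 11}
A = {1, 2, 7, 11}, B = {2, 4, 5, 9}
A ∪ B = {1, 2, 4, 5, 7, 9, 11}
(A ∪ B)' = U \ (A ∪ B) = {3, 6, 8, 10}
Verification via A' ∩ B': A' = {3, 4, 5, 6, 8, 9, 10}, B' = {1, 3, 6, 7, 8, 10, 11}
A' ∩ B' = {3, 6, 8, 10} ✓

{3, 6, 8, 10}


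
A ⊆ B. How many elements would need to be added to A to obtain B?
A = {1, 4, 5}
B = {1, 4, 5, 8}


Set A = {1, 4, 5}, |A| = 3
Set B = {1, 4, 5, 8}, |B| = 4
Since A ⊆ B: B \ A = {8}
|B| - |A| = 4 - 3 = 1

1


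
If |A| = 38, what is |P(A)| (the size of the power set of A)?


The set has 38 elements.
The power set contains all possible subsets.
|P(A)| = 2^|A| = 2^38 = 274877906944

274877906944


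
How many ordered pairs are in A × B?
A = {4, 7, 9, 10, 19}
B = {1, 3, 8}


Set A = {4, 7, 9, 10, 19} has 5 elements.
Set B = {1, 3, 8} has 3 elements.
|A × B| = |A| × |B| = 5 × 3 = 15

15


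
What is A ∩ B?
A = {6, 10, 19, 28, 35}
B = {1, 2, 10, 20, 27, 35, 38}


Set A = {6, 10, 19, 28, 35}
Set B = {1, 2, 10, 20, 27, 35, 38}
A ∩ B includes only elements in both sets.
Check each element of A against B:
6 ✗, 10 ✓, 19 ✗, 28 ✗, 35 ✓
A ∩ B = {10, 35}

{10, 35}


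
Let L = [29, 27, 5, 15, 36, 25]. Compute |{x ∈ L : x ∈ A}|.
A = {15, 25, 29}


Set A = {15, 25, 29}
Candidates: [29, 27, 5, 15, 36, 25]
Check each candidate:
29 ∈ A, 27 ∉ A, 5 ∉ A, 15 ∈ A, 36 ∉ A, 25 ∈ A
Count of candidates in A: 3

3


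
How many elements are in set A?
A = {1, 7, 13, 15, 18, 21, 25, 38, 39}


Set A = {1, 7, 13, 15, 18, 21, 25, 38, 39}
Listing elements: 1, 7, 13, 15, 18, 21, 25, 38, 39
Counting: 9 elements
|A| = 9

9


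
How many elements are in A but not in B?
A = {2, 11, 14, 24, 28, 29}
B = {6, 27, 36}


Set A = {2, 11, 14, 24, 28, 29}
Set B = {6, 27, 36}
A \ B = {2, 11, 14, 24, 28, 29}
|A \ B| = 6

6


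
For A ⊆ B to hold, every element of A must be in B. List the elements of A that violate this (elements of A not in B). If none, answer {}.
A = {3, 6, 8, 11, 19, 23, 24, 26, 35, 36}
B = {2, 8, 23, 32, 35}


Set A = {3, 6, 8, 11, 19, 23, 24, 26, 35, 36}
Set B = {2, 8, 23, 32, 35}
Check each element of A against B:
3 ∉ B (include), 6 ∉ B (include), 8 ∈ B, 11 ∉ B (include), 19 ∉ B (include), 23 ∈ B, 24 ∉ B (include), 26 ∉ B (include), 35 ∈ B, 36 ∉ B (include)
Elements of A not in B: {3, 6, 11, 19, 24, 26, 36}

{3, 6, 11, 19, 24, 26, 36}


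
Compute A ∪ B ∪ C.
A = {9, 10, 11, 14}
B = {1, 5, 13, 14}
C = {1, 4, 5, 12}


Set A = {9, 10, 11, 14}
Set B = {1, 5, 13, 14}
Set C = {1, 4, 5, 12}
First, A ∪ B = {1, 5, 9, 10, 11, 13, 14}
Then, (A ∪ B) ∪ C = {1, 4, 5, 9, 10, 11, 12, 13, 14}

{1, 4, 5, 9, 10, 11, 12, 13, 14}


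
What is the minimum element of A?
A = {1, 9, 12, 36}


Set A = {1, 9, 12, 36}
Elements in ascending order: 1, 9, 12, 36
The smallest element is 1.

1


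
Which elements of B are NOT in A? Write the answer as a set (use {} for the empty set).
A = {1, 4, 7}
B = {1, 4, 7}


Set A = {1, 4, 7}
Set B = {1, 4, 7}
Check each element of B against A:
1 ∈ A, 4 ∈ A, 7 ∈ A
Elements of B not in A: {}

{}


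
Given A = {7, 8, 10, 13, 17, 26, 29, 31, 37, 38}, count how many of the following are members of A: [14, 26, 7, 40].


Set A = {7, 8, 10, 13, 17, 26, 29, 31, 37, 38}
Candidates: [14, 26, 7, 40]
Check each candidate:
14 ∉ A, 26 ∈ A, 7 ∈ A, 40 ∉ A
Count of candidates in A: 2

2


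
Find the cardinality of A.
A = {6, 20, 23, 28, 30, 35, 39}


Set A = {6, 20, 23, 28, 30, 35, 39}
Listing elements: 6, 20, 23, 28, 30, 35, 39
Counting: 7 elements
|A| = 7

7


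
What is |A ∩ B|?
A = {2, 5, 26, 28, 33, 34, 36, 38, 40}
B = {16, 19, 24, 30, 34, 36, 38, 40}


Set A = {2, 5, 26, 28, 33, 34, 36, 38, 40}
Set B = {16, 19, 24, 30, 34, 36, 38, 40}
A ∩ B = {34, 36, 38, 40}
|A ∩ B| = 4

4


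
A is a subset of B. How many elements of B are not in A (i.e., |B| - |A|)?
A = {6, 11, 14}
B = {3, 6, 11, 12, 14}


Set A = {6, 11, 14}, |A| = 3
Set B = {3, 6, 11, 12, 14}, |B| = 5
Since A ⊆ B: B \ A = {3, 12}
|B| - |A| = 5 - 3 = 2

2


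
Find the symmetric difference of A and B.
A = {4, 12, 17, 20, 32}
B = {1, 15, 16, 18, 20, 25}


Set A = {4, 12, 17, 20, 32}
Set B = {1, 15, 16, 18, 20, 25}
A △ B = (A \ B) ∪ (B \ A)
Elements in A but not B: {4, 12, 17, 32}
Elements in B but not A: {1, 15, 16, 18, 25}
A △ B = {1, 4, 12, 15, 16, 17, 18, 25, 32}

{1, 4, 12, 15, 16, 17, 18, 25, 32}


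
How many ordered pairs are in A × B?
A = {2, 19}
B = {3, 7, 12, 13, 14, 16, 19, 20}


Set A = {2, 19} has 2 elements.
Set B = {3, 7, 12, 13, 14, 16, 19, 20} has 8 elements.
|A × B| = |A| × |B| = 2 × 8 = 16

16


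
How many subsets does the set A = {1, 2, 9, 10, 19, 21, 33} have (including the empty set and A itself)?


Set A = {1, 2, 9, 10, 19, 21, 33}
|A| = 7
The power set P(A) contains all subsets of A.
|P(A)| = 2^|A| = 2^7 = 128

128


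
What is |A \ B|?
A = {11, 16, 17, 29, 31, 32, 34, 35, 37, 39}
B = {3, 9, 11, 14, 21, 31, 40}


Set A = {11, 16, 17, 29, 31, 32, 34, 35, 37, 39}
Set B = {3, 9, 11, 14, 21, 31, 40}
A \ B = {16, 17, 29, 32, 34, 35, 37, 39}
|A \ B| = 8

8


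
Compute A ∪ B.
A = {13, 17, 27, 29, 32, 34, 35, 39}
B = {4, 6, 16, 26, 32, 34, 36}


Set A = {13, 17, 27, 29, 32, 34, 35, 39}
Set B = {4, 6, 16, 26, 32, 34, 36}
A ∪ B includes all elements in either set.
Elements from A: {13, 17, 27, 29, 32, 34, 35, 39}
Elements from B not already included: {4, 6, 16, 26, 36}
A ∪ B = {4, 6, 13, 16, 17, 26, 27, 29, 32, 34, 35, 36, 39}

{4, 6, 13, 16, 17, 26, 27, 29, 32, 34, 35, 36, 39}


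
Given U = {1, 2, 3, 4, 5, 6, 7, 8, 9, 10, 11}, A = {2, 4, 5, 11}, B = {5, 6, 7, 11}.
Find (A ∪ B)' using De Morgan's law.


U = {1, 2, 3, 4, 5, 6, 7, 8, 9, 10, 11}
A = {2, 4, 5, 11}, B = {5, 6, 7, 11}
A ∪ B = {2, 4, 5, 6, 7, 11}
(A ∪ B)' = U \ (A ∪ B) = {1, 3, 8, 9, 10}
Verification via A' ∩ B': A' = {1, 3, 6, 7, 8, 9, 10}, B' = {1, 2, 3, 4, 8, 9, 10}
A' ∩ B' = {1, 3, 8, 9, 10} ✓

{1, 3, 8, 9, 10}


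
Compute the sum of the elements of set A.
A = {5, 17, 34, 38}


Set A = {5, 17, 34, 38}
Sum = 5 + 17 + 34 + 38 = 94

94


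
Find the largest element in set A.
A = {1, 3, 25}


Set A = {1, 3, 25}
Elements in ascending order: 1, 3, 25
The largest element is 25.

25


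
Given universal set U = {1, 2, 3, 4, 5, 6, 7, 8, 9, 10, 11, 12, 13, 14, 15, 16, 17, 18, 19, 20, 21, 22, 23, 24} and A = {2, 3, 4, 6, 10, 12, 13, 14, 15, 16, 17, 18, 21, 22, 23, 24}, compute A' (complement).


Universal set U = {1, 2, 3, 4, 5, 6, 7, 8, 9, 10, 11, 12, 13, 14, 15, 16, 17, 18, 19, 20, 21, 22, 23, 24}
Set A = {2, 3, 4, 6, 10, 12, 13, 14, 15, 16, 17, 18, 21, 22, 23, 24}
A' = U \ A = elements in U but not in A
Checking each element of U:
1 (not in A, include), 2 (in A, exclude), 3 (in A, exclude), 4 (in A, exclude), 5 (not in A, include), 6 (in A, exclude), 7 (not in A, include), 8 (not in A, include), 9 (not in A, include), 10 (in A, exclude), 11 (not in A, include), 12 (in A, exclude), 13 (in A, exclude), 14 (in A, exclude), 15 (in A, exclude), 16 (in A, exclude), 17 (in A, exclude), 18 (in A, exclude), 19 (not in A, include), 20 (not in A, include), 21 (in A, exclude), 22 (in A, exclude), 23 (in A, exclude), 24 (in A, exclude)
A' = {1, 5, 7, 8, 9, 11, 19, 20}

{1, 5, 7, 8, 9, 11, 19, 20}


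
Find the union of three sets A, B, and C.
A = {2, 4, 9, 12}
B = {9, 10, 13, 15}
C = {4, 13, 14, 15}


Set A = {2, 4, 9, 12}
Set B = {9, 10, 13, 15}
Set C = {4, 13, 14, 15}
First, A ∪ B = {2, 4, 9, 10, 12, 13, 15}
Then, (A ∪ B) ∪ C = {2, 4, 9, 10, 12, 13, 14, 15}

{2, 4, 9, 10, 12, 13, 14, 15}


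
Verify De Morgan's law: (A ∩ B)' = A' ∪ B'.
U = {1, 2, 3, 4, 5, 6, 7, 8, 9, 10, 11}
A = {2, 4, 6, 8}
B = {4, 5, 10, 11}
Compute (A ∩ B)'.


U = {1, 2, 3, 4, 5, 6, 7, 8, 9, 10, 11}
A = {2, 4, 6, 8}, B = {4, 5, 10, 11}
A ∩ B = {4}
(A ∩ B)' = U \ (A ∩ B) = {1, 2, 3, 5, 6, 7, 8, 9, 10, 11}
Verification via A' ∪ B': A' = {1, 3, 5, 7, 9, 10, 11}, B' = {1, 2, 3, 6, 7, 8, 9}
A' ∪ B' = {1, 2, 3, 5, 6, 7, 8, 9, 10, 11} ✓

{1, 2, 3, 5, 6, 7, 8, 9, 10, 11}


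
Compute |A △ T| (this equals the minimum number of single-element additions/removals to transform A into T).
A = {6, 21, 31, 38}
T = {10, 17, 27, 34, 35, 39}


Set A = {6, 21, 31, 38}
Set T = {10, 17, 27, 34, 35, 39}
Elements to remove from A (in A, not in T): {6, 21, 31, 38} → 4 removals
Elements to add to A (in T, not in A): {10, 17, 27, 34, 35, 39} → 6 additions
Total edits = 4 + 6 = 10

10


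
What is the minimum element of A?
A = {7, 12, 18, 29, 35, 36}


Set A = {7, 12, 18, 29, 35, 36}
Elements in ascending order: 7, 12, 18, 29, 35, 36
The smallest element is 7.

7


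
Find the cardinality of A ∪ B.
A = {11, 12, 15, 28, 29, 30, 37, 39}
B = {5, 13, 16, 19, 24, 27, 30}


Set A = {11, 12, 15, 28, 29, 30, 37, 39}, |A| = 8
Set B = {5, 13, 16, 19, 24, 27, 30}, |B| = 7
A ∩ B = {30}, |A ∩ B| = 1
|A ∪ B| = |A| + |B| - |A ∩ B| = 8 + 7 - 1 = 14

14
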